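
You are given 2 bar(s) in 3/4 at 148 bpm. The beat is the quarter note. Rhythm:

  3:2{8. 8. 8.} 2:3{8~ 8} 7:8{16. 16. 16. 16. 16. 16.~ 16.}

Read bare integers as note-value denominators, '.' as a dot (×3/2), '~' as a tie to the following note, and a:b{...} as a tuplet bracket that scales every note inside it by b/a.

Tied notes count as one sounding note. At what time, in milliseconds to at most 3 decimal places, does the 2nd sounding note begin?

1. 0.0ms @ 0 + 202.703ms (1/2)
2. 202.703ms @ 1/2 + 202.703ms (1/2)
3. 405.405ms @ 1 + 202.703ms (1/2)
4. 608.108ms @ 3/2 + 608.108ms (3/2)
5. 1216.216ms @ 3 + 173.745ms (3/7)
6. 1389.961ms @ 24/7 + 173.745ms (3/7)
7. 1563.707ms @ 27/7 + 173.745ms (3/7)
8. 1737.452ms @ 30/7 + 173.745ms (3/7)
9. 1911.197ms @ 33/7 + 173.745ms (3/7)
10. 2084.942ms @ 36/7 + 347.49ms (6/7)

note 2 onset = 1/2b = 202.703ms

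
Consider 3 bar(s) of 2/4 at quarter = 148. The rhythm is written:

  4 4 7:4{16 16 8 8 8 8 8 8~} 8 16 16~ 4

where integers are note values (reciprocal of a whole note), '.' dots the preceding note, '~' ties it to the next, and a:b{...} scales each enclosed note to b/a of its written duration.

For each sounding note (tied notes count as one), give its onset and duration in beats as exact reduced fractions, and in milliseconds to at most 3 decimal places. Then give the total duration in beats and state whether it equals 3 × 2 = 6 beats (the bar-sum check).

1) 0.0ms=0b +405.405ms=1b
2) 405.405ms=1b +405.405ms=1b
3) 810.811ms=2b +57.915ms=1/7b
4) 868.726ms=15/7b +57.915ms=1/7b
5) 926.641ms=16/7b +115.83ms=2/7b
6) 1042.471ms=18/7b +115.83ms=2/7b
7) 1158.301ms=20/7b +115.83ms=2/7b
8) 1274.131ms=22/7b +115.83ms=2/7b
9) 1389.961ms=24/7b +115.83ms=2/7b
10) 1505.792ms=26/7b +318.533ms=11/14b
11) 1824.324ms=9/2b +101.351ms=1/4b
12) 1925.676ms=19/4b +506.757ms=5/4b
Σ=6b of 6 (148bpm 2/4) — PASS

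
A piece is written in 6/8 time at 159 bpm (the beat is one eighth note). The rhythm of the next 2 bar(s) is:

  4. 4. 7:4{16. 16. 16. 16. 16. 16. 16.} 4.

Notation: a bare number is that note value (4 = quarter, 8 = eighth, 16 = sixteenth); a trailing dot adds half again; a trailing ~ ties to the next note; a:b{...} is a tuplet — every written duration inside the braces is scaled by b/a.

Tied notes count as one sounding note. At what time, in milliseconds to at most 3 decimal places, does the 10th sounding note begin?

1. 0.0ms @ 0 + 1132.075ms (3)
2. 1132.075ms @ 3 + 1132.075ms (3)
3. 2264.151ms @ 6 + 161.725ms (3/7)
4. 2425.876ms @ 45/7 + 161.725ms (3/7)
5. 2587.601ms @ 48/7 + 161.725ms (3/7)
6. 2749.326ms @ 51/7 + 161.725ms (3/7)
7. 2911.051ms @ 54/7 + 161.725ms (3/7)
8. 3072.776ms @ 57/7 + 161.725ms (3/7)
9. 3234.501ms @ 60/7 + 161.725ms (3/7)
10. 3396.226ms @ 9 + 1132.075ms (3)

note 10 onset = 9b = 3396.226ms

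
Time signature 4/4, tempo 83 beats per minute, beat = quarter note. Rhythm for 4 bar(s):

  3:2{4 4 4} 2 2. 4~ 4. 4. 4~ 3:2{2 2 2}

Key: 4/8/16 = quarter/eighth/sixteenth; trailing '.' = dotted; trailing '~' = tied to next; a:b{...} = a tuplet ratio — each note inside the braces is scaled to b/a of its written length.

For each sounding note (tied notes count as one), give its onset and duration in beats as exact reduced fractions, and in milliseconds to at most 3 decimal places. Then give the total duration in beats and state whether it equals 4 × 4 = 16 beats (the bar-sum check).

1) 0.0ms=0b +481.928ms=2/3b
2) 481.928ms=2/3b +481.928ms=2/3b
3) 963.855ms=4/3b +481.928ms=2/3b
4) 1445.783ms=2b +1445.783ms=2b
5) 2891.566ms=4b +2168.675ms=3b
6) 5060.241ms=7b +1807.229ms=5/2b
7) 6867.47ms=19/2b +1084.337ms=3/2b
8) 7951.807ms=11b +1686.747ms=7/3b
9) 9638.554ms=40/3b +963.855ms=4/3b
10) 10602.41ms=44/3b +963.855ms=4/3b
Σ=16b of 16 (83bpm 4/4) — PASS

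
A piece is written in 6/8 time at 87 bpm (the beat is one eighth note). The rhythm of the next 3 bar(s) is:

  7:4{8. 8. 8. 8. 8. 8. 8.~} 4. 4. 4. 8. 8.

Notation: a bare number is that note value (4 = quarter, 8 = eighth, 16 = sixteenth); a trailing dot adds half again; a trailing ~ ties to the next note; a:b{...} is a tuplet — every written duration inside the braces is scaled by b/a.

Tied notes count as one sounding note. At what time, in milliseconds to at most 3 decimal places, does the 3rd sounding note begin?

1. 0.0ms @ 0 + 591.133ms (6/7)
2. 591.133ms @ 6/7 + 591.133ms (6/7)
3. 1182.266ms @ 12/7 + 591.133ms (6/7)
4. 1773.399ms @ 18/7 + 591.133ms (6/7)
5. 2364.532ms @ 24/7 + 591.133ms (6/7)
6. 2955.665ms @ 30/7 + 591.133ms (6/7)
7. 3546.798ms @ 36/7 + 2660.099ms (27/7)
8. 6206.897ms @ 9 + 2068.966ms (3)
9. 8275.862ms @ 12 + 2068.966ms (3)
10. 10344.828ms @ 15 + 1034.483ms (3/2)
11. 11379.31ms @ 33/2 + 1034.483ms (3/2)

note 3 onset = 12/7b = 1182.266ms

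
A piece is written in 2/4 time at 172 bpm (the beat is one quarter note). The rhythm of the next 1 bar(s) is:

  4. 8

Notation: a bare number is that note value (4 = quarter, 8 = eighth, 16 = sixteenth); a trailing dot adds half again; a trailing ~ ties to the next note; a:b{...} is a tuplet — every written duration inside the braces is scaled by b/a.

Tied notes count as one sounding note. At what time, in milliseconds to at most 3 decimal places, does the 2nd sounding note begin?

note 2 onset = 3/2b = 523.256ms

1. 0.0ms @ 0 + 523.256ms (3/2)
2. 523.256ms @ 3/2 + 174.419ms (1/2)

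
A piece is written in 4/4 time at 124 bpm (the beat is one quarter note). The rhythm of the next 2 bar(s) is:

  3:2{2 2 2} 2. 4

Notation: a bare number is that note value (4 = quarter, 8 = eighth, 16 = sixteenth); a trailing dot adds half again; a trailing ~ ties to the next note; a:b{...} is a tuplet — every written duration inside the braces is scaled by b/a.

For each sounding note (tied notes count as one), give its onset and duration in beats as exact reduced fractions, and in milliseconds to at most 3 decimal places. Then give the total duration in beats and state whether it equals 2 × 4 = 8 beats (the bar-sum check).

1) 0.0ms=0b +645.161ms=4/3b
2) 645.161ms=4/3b +645.161ms=4/3b
3) 1290.323ms=8/3b +645.161ms=4/3b
4) 1935.484ms=4b +1451.613ms=3b
5) 3387.097ms=7b +483.871ms=1b
Σ=8b of 8 (124bpm 4/4) — PASS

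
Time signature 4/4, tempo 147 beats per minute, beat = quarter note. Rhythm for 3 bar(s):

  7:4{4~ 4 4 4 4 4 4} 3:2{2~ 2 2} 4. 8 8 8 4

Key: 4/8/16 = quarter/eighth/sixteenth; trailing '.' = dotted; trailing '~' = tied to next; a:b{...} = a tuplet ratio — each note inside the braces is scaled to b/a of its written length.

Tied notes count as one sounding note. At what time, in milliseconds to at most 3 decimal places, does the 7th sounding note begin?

1. 0.0ms @ 0 + 466.472ms (8/7)
2. 466.472ms @ 8/7 + 233.236ms (4/7)
3. 699.708ms @ 12/7 + 233.236ms (4/7)
4. 932.945ms @ 16/7 + 233.236ms (4/7)
5. 1166.181ms @ 20/7 + 233.236ms (4/7)
6. 1399.417ms @ 24/7 + 233.236ms (4/7)
7. 1632.653ms @ 4 + 1088.435ms (8/3)
8. 2721.088ms @ 20/3 + 544.218ms (4/3)
9. 3265.306ms @ 8 + 612.245ms (3/2)
10. 3877.551ms @ 19/2 + 204.082ms (1/2)
11. 4081.633ms @ 10 + 204.082ms (1/2)
12. 4285.714ms @ 21/2 + 204.082ms (1/2)
13. 4489.796ms @ 11 + 408.163ms (1)

note 7 onset = 4b = 1632.653ms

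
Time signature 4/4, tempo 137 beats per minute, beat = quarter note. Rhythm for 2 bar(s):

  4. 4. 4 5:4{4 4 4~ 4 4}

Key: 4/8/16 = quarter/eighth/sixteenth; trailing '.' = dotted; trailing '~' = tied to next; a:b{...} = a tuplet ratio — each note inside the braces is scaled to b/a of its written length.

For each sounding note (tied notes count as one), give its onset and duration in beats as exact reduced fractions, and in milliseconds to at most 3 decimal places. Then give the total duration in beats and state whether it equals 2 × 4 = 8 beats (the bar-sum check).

1) 0.0ms=0b +656.934ms=3/2b
2) 656.934ms=3/2b +656.934ms=3/2b
3) 1313.869ms=3b +437.956ms=1b
4) 1751.825ms=4b +350.365ms=4/5b
5) 2102.19ms=24/5b +350.365ms=4/5b
6) 2452.555ms=28/5b +700.73ms=8/5b
7) 3153.285ms=36/5b +350.365ms=4/5b
Σ=8b of 8 (137bpm 4/4) — PASS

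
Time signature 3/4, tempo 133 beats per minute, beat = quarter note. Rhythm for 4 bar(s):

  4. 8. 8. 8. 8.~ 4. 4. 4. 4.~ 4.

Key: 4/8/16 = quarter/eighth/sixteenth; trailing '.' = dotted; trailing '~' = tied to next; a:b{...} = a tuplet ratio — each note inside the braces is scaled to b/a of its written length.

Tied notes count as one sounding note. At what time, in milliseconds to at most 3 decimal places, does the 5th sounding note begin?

1. 0.0ms @ 0 + 676.692ms (3/2)
2. 676.692ms @ 3/2 + 338.346ms (3/4)
3. 1015.038ms @ 9/4 + 338.346ms (3/4)
4. 1353.383ms @ 3 + 338.346ms (3/4)
5. 1691.729ms @ 15/4 + 1015.038ms (9/4)
6. 2706.767ms @ 6 + 676.692ms (3/2)
7. 3383.459ms @ 15/2 + 676.692ms (3/2)
8. 4060.15ms @ 9 + 1353.383ms (3)

note 5 onset = 15/4b = 1691.729ms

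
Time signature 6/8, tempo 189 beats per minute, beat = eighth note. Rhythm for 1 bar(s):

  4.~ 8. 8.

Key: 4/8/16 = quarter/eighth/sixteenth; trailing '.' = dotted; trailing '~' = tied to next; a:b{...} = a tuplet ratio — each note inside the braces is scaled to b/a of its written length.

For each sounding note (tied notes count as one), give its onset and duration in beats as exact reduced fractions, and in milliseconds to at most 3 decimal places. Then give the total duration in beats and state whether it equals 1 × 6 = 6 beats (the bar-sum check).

1) 0.0ms=0b +1428.571ms=9/2b
2) 1428.571ms=9/2b +476.19ms=3/2b
Σ=6b of 6 (189bpm 6/8) — PASS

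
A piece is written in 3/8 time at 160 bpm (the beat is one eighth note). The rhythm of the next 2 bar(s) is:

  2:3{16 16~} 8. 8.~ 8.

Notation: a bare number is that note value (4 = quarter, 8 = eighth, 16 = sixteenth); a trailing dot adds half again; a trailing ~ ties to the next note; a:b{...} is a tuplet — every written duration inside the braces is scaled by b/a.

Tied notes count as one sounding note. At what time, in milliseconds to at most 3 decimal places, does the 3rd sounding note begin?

1. 0.0ms @ 0 + 281.25ms (3/4)
2. 281.25ms @ 3/4 + 843.75ms (9/4)
3. 1125.0ms @ 3 + 1125.0ms (3)

note 3 onset = 3b = 1125.0ms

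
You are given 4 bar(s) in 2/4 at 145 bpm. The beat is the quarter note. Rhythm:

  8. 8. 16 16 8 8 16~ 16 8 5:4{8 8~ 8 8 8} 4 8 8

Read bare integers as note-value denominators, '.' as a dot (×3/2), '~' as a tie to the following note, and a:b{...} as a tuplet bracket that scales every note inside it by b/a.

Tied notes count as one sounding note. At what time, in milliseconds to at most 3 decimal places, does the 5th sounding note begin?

1. 0.0ms @ 0 + 310.345ms (3/4)
2. 310.345ms @ 3/4 + 310.345ms (3/4)
3. 620.69ms @ 3/2 + 103.448ms (1/4)
4. 724.138ms @ 7/4 + 103.448ms (1/4)
5. 827.586ms @ 2 + 206.897ms (1/2)
6. 1034.483ms @ 5/2 + 206.897ms (1/2)
7. 1241.379ms @ 3 + 206.897ms (1/2)
8. 1448.276ms @ 7/2 + 206.897ms (1/2)
9. 1655.172ms @ 4 + 165.517ms (2/5)
10. 1820.69ms @ 22/5 + 331.034ms (4/5)
11. 2151.724ms @ 26/5 + 165.517ms (2/5)
12. 2317.241ms @ 28/5 + 165.517ms (2/5)
13. 2482.759ms @ 6 + 413.793ms (1)
14. 2896.552ms @ 7 + 206.897ms (1/2)
15. 3103.448ms @ 15/2 + 206.897ms (1/2)

note 5 onset = 2b = 827.586ms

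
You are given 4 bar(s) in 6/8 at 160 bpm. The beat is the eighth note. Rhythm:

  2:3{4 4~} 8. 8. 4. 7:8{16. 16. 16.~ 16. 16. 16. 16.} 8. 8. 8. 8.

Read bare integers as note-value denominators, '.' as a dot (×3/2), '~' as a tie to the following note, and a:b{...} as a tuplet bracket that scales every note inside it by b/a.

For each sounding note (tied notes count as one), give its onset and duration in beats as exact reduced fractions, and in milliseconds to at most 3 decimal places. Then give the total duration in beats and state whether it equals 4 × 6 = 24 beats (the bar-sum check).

1) 0.0ms=0b +1125.0ms=3b
2) 1125.0ms=3b +1687.5ms=9/2b
3) 2812.5ms=15/2b +562.5ms=3/2b
4) 3375.0ms=9b +1125.0ms=3b
5) 4500.0ms=12b +321.429ms=6/7b
6) 4821.429ms=90/7b +321.429ms=6/7b
7) 5142.857ms=96/7b +642.857ms=12/7b
8) 5785.714ms=108/7b +321.429ms=6/7b
9) 6107.143ms=114/7b +321.429ms=6/7b
10) 6428.571ms=120/7b +321.429ms=6/7b
11) 6750.0ms=18b +562.5ms=3/2b
12) 7312.5ms=39/2b +562.5ms=3/2b
13) 7875.0ms=21b +562.5ms=3/2b
14) 8437.5ms=45/2b +562.5ms=3/2b
Σ=24b of 24 (160bpm 6/8) — PASS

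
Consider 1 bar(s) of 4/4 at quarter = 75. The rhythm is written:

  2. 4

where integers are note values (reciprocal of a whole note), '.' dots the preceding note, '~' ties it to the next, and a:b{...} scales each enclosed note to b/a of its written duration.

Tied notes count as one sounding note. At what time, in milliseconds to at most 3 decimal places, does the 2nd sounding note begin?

note 2 onset = 3b = 2400.0ms

1. 0.0ms @ 0 + 2400.0ms (3)
2. 2400.0ms @ 3 + 800.0ms (1)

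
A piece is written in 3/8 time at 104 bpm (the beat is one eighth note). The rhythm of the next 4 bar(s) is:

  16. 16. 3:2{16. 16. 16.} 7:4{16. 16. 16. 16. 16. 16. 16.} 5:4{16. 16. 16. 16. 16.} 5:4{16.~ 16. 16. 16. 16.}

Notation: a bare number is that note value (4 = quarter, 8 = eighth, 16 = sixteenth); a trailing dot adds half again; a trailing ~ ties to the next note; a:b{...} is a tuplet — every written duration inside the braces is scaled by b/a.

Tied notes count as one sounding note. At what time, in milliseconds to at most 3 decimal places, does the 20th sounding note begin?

note 20 onset = 54/5b = 6230.769ms

1. 0.0ms @ 0 + 432.692ms (3/4)
2. 432.692ms @ 3/4 + 432.692ms (3/4)
3. 865.385ms @ 3/2 + 288.462ms (1/2)
4. 1153.846ms @ 2 + 288.462ms (1/2)
5. 1442.308ms @ 5/2 + 288.462ms (1/2)
6. 1730.769ms @ 3 + 247.253ms (3/7)
7. 1978.022ms @ 24/7 + 247.253ms (3/7)
8. 2225.275ms @ 27/7 + 247.253ms (3/7)
9. 2472.527ms @ 30/7 + 247.253ms (3/7)
10. 2719.78ms @ 33/7 + 247.253ms (3/7)
11. 2967.033ms @ 36/7 + 247.253ms (3/7)
12. 3214.286ms @ 39/7 + 247.253ms (3/7)
13. 3461.538ms @ 6 + 346.154ms (3/5)
14. 3807.692ms @ 33/5 + 346.154ms (3/5)
15. 4153.846ms @ 36/5 + 346.154ms (3/5)
16. 4500.0ms @ 39/5 + 346.154ms (3/5)
17. 4846.154ms @ 42/5 + 346.154ms (3/5)
18. 5192.308ms @ 9 + 692.308ms (6/5)
19. 5884.615ms @ 51/5 + 346.154ms (3/5)
20. 6230.769ms @ 54/5 + 346.154ms (3/5)
21. 6576.923ms @ 57/5 + 346.154ms (3/5)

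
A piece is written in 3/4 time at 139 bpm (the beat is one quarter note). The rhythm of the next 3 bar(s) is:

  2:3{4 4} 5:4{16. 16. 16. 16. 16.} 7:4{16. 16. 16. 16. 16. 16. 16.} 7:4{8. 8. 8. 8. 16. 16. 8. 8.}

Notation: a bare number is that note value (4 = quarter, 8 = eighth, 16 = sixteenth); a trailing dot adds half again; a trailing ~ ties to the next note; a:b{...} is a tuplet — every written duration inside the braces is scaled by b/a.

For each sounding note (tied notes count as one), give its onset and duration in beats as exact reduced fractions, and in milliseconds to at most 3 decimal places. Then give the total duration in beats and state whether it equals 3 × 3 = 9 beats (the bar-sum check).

1) 0.0ms=0b +647.482ms=3/2b
2) 647.482ms=3/2b +647.482ms=3/2b
3) 1294.964ms=3b +129.496ms=3/10b
4) 1424.46ms=33/10b +129.496ms=3/10b
5) 1553.957ms=18/5b +129.496ms=3/10b
6) 1683.453ms=39/10b +129.496ms=3/10b
7) 1812.95ms=21/5b +129.496ms=3/10b
8) 1942.446ms=9/2b +92.497ms=3/14b
9) 2034.943ms=33/7b +92.497ms=3/14b
10) 2127.441ms=69/14b +92.497ms=3/14b
11) 2219.938ms=36/7b +92.497ms=3/14b
12) 2312.436ms=75/14b +92.497ms=3/14b
13) 2404.933ms=39/7b +92.497ms=3/14b
14) 2497.431ms=81/14b +92.497ms=3/14b
15) 2589.928ms=6b +184.995ms=3/7b
16) 2774.923ms=45/7b +184.995ms=3/7b
17) 2959.918ms=48/7b +184.995ms=3/7b
18) 3144.913ms=51/7b +184.995ms=3/7b
19) 3329.908ms=54/7b +92.497ms=3/14b
20) 3422.405ms=111/14b +92.497ms=3/14b
21) 3514.902ms=57/7b +184.995ms=3/7b
22) 3699.897ms=60/7b +184.995ms=3/7b
Σ=9b of 9 (139bpm 3/4) — PASS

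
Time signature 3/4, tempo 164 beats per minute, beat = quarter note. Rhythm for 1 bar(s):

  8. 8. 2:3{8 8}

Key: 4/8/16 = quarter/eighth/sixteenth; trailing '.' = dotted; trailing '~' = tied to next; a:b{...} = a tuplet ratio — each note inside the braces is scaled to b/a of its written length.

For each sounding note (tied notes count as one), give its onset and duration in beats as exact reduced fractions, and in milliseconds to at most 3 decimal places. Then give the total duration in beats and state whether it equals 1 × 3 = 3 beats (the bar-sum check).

1) 0.0ms=0b +274.39ms=3/4b
2) 274.39ms=3/4b +274.39ms=3/4b
3) 548.78ms=3/2b +274.39ms=3/4b
4) 823.171ms=9/4b +274.39ms=3/4b
Σ=3b of 3 (164bpm 3/4) — PASS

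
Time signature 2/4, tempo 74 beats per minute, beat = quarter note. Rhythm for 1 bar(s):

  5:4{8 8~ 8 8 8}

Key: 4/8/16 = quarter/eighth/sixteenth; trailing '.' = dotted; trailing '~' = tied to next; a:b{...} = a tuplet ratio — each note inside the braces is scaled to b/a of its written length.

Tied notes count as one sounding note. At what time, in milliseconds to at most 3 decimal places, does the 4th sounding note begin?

note 4 onset = 8/5b = 1297.297ms

1. 0.0ms @ 0 + 324.324ms (2/5)
2. 324.324ms @ 2/5 + 648.649ms (4/5)
3. 972.973ms @ 6/5 + 324.324ms (2/5)
4. 1297.297ms @ 8/5 + 324.324ms (2/5)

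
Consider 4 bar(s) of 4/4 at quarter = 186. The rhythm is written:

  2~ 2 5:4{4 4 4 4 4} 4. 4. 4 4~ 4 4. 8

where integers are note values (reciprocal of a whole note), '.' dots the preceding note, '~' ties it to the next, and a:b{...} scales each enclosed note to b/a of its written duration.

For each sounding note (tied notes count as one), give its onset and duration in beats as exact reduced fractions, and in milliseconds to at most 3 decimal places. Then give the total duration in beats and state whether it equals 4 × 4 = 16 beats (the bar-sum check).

1) 0.0ms=0b +1290.323ms=4b
2) 1290.323ms=4b +258.065ms=4/5b
3) 1548.387ms=24/5b +258.065ms=4/5b
4) 1806.452ms=28/5b +258.065ms=4/5b
5) 2064.516ms=32/5b +258.065ms=4/5b
6) 2322.581ms=36/5b +258.065ms=4/5b
7) 2580.645ms=8b +483.871ms=3/2b
8) 3064.516ms=19/2b +483.871ms=3/2b
9) 3548.387ms=11b +322.581ms=1b
10) 3870.968ms=12b +645.161ms=2b
11) 4516.129ms=14b +483.871ms=3/2b
12) 5000.0ms=31/2b +161.29ms=1/2b
Σ=16b of 16 (186bpm 4/4) — PASS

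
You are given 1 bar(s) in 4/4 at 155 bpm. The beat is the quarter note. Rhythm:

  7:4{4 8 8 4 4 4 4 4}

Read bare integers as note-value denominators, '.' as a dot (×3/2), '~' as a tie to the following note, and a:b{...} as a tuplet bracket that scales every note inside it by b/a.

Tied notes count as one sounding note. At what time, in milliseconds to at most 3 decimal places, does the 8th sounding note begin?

1. 0.0ms @ 0 + 221.198ms (4/7)
2. 221.198ms @ 4/7 + 110.599ms (2/7)
3. 331.797ms @ 6/7 + 110.599ms (2/7)
4. 442.396ms @ 8/7 + 221.198ms (4/7)
5. 663.594ms @ 12/7 + 221.198ms (4/7)
6. 884.793ms @ 16/7 + 221.198ms (4/7)
7. 1105.991ms @ 20/7 + 221.198ms (4/7)
8. 1327.189ms @ 24/7 + 221.198ms (4/7)

note 8 onset = 24/7b = 1327.189ms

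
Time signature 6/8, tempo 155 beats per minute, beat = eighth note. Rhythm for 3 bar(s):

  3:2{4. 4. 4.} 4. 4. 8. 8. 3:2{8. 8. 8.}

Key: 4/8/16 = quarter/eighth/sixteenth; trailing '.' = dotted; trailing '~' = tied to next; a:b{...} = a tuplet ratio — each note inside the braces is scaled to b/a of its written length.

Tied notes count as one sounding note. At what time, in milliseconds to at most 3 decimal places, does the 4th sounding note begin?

1. 0.0ms @ 0 + 774.194ms (2)
2. 774.194ms @ 2 + 774.194ms (2)
3. 1548.387ms @ 4 + 774.194ms (2)
4. 2322.581ms @ 6 + 1161.29ms (3)
5. 3483.871ms @ 9 + 1161.29ms (3)
6. 4645.161ms @ 12 + 580.645ms (3/2)
7. 5225.806ms @ 27/2 + 580.645ms (3/2)
8. 5806.452ms @ 15 + 387.097ms (1)
9. 6193.548ms @ 16 + 387.097ms (1)
10. 6580.645ms @ 17 + 387.097ms (1)

note 4 onset = 6b = 2322.581ms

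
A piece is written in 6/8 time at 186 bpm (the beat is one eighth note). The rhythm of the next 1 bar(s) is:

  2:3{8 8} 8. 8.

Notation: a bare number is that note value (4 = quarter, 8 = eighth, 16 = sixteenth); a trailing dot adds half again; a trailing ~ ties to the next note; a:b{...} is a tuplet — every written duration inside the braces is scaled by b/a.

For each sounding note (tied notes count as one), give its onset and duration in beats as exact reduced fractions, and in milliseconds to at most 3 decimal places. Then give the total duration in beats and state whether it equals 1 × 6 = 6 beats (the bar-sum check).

1) 0.0ms=0b +483.871ms=3/2b
2) 483.871ms=3/2b +483.871ms=3/2b
3) 967.742ms=3b +483.871ms=3/2b
4) 1451.613ms=9/2b +483.871ms=3/2b
Σ=6b of 6 (186bpm 6/8) — PASS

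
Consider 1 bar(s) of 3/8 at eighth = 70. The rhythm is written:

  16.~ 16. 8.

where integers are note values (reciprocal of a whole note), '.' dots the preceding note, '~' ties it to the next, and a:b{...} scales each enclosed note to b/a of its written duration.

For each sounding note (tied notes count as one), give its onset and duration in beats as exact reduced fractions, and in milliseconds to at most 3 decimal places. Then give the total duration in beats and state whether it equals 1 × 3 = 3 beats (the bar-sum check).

1) 0.0ms=0b +1285.714ms=3/2b
2) 1285.714ms=3/2b +1285.714ms=3/2b
Σ=3b of 3 (70bpm 3/8) — PASS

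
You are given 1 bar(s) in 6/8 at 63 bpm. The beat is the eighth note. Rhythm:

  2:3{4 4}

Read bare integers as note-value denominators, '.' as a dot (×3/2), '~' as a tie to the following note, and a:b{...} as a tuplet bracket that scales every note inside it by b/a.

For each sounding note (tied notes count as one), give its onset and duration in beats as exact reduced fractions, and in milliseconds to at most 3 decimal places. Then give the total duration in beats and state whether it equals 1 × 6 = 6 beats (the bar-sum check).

1) 0.0ms=0b +2857.143ms=3b
2) 2857.143ms=3b +2857.143ms=3b
Σ=6b of 6 (63bpm 6/8) — PASS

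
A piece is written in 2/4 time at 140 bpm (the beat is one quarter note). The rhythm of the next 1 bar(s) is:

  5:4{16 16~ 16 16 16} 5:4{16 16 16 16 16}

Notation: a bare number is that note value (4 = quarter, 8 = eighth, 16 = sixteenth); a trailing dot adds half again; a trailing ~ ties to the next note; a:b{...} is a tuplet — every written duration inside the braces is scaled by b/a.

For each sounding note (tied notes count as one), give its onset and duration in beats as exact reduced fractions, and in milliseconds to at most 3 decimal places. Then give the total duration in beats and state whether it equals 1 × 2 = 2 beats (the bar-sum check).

1) 0.0ms=0b +85.714ms=1/5b
2) 85.714ms=1/5b +171.429ms=2/5b
3) 257.143ms=3/5b +85.714ms=1/5b
4) 342.857ms=4/5b +85.714ms=1/5b
5) 428.571ms=1b +85.714ms=1/5b
6) 514.286ms=6/5b +85.714ms=1/5b
7) 600.0ms=7/5b +85.714ms=1/5b
8) 685.714ms=8/5b +85.714ms=1/5b
9) 771.429ms=9/5b +85.714ms=1/5b
Σ=2b of 2 (140bpm 2/4) — PASS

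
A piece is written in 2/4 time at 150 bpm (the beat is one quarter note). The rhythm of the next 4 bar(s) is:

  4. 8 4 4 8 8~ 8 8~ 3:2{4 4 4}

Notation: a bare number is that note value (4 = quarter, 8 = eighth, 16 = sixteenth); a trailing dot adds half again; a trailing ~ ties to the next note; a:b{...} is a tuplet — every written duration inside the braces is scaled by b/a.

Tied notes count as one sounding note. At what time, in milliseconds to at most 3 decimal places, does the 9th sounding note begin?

1. 0.0ms @ 0 + 600.0ms (3/2)
2. 600.0ms @ 3/2 + 200.0ms (1/2)
3. 800.0ms @ 2 + 400.0ms (1)
4. 1200.0ms @ 3 + 400.0ms (1)
5. 1600.0ms @ 4 + 200.0ms (1/2)
6. 1800.0ms @ 9/2 + 400.0ms (1)
7. 2200.0ms @ 11/2 + 466.667ms (7/6)
8. 2666.667ms @ 20/3 + 266.667ms (2/3)
9. 2933.333ms @ 22/3 + 266.667ms (2/3)

note 9 onset = 22/3b = 2933.333ms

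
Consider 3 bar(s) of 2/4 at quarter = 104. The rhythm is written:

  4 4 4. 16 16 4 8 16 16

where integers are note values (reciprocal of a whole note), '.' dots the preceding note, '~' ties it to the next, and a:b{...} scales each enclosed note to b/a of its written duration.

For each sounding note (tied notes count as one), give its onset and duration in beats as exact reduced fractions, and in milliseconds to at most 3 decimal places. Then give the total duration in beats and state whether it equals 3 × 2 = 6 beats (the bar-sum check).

1) 0.0ms=0b +576.923ms=1b
2) 576.923ms=1b +576.923ms=1b
3) 1153.846ms=2b +865.385ms=3/2b
4) 2019.231ms=7/2b +144.231ms=1/4b
5) 2163.462ms=15/4b +144.231ms=1/4b
6) 2307.692ms=4b +576.923ms=1b
7) 2884.615ms=5b +288.462ms=1/2b
8) 3173.077ms=11/2b +144.231ms=1/4b
9) 3317.308ms=23/4b +144.231ms=1/4b
Σ=6b of 6 (104bpm 2/4) — PASS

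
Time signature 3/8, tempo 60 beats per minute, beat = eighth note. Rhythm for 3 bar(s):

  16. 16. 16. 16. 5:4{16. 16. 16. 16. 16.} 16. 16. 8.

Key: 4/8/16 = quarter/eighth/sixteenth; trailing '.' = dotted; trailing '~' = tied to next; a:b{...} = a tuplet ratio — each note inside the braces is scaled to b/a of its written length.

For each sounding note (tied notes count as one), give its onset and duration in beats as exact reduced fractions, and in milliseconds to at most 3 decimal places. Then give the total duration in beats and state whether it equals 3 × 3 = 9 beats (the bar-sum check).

1) 0.0ms=0b +750.0ms=3/4b
2) 750.0ms=3/4b +750.0ms=3/4b
3) 1500.0ms=3/2b +750.0ms=3/4b
4) 2250.0ms=9/4b +750.0ms=3/4b
5) 3000.0ms=3b +600.0ms=3/5b
6) 3600.0ms=18/5b +600.0ms=3/5b
7) 4200.0ms=21/5b +600.0ms=3/5b
8) 4800.0ms=24/5b +600.0ms=3/5b
9) 5400.0ms=27/5b +600.0ms=3/5b
10) 6000.0ms=6b +750.0ms=3/4b
11) 6750.0ms=27/4b +750.0ms=3/4b
12) 7500.0ms=15/2b +1500.0ms=3/2b
Σ=9b of 9 (60bpm 3/8) — PASS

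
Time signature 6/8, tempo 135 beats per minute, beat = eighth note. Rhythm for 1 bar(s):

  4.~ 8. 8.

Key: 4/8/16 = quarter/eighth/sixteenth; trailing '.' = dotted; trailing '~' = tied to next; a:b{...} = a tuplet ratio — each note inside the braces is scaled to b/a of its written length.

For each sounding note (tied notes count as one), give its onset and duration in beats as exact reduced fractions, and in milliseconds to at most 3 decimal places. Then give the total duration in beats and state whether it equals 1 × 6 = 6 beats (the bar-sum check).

1) 0.0ms=0b +2000.0ms=9/2b
2) 2000.0ms=9/2b +666.667ms=3/2b
Σ=6b of 6 (135bpm 6/8) — PASS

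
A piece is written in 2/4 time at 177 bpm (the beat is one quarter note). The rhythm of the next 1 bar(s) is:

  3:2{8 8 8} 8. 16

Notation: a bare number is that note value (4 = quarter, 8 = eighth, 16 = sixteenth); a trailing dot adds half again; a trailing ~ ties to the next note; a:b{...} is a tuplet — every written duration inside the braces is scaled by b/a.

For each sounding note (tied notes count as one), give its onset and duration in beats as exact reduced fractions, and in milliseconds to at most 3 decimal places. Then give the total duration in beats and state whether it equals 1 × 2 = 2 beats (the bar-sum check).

1) 0.0ms=0b +112.994ms=1/3b
2) 112.994ms=1/3b +112.994ms=1/3b
3) 225.989ms=2/3b +112.994ms=1/3b
4) 338.983ms=1b +254.237ms=3/4b
5) 593.22ms=7/4b +84.746ms=1/4b
Σ=2b of 2 (177bpm 2/4) — PASS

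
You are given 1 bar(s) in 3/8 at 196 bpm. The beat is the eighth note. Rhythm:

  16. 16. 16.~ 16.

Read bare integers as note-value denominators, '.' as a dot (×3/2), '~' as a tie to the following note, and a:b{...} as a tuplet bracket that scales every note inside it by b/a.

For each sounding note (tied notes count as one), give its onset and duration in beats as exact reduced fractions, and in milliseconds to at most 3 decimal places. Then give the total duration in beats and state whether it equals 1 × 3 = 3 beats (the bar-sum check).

1) 0.0ms=0b +229.592ms=3/4b
2) 229.592ms=3/4b +229.592ms=3/4b
3) 459.184ms=3/2b +459.184ms=3/2b
Σ=3b of 3 (196bpm 3/8) — PASS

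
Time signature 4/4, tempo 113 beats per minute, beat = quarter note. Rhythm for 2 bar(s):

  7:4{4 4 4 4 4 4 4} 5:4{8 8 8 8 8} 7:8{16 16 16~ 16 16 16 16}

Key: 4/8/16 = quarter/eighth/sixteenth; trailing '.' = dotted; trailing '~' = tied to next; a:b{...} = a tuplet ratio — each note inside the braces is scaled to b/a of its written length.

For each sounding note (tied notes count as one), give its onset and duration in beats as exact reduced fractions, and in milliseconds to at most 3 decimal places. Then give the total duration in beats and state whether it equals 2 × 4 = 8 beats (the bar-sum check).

1) 0.0ms=0b +303.413ms=4/7b
2) 303.413ms=4/7b +303.413ms=4/7b
3) 606.827ms=8/7b +303.413ms=4/7b
4) 910.24ms=12/7b +303.413ms=4/7b
5) 1213.654ms=16/7b +303.413ms=4/7b
6) 1517.067ms=20/7b +303.413ms=4/7b
7) 1820.48ms=24/7b +303.413ms=4/7b
8) 2123.894ms=4b +212.389ms=2/5b
9) 2336.283ms=22/5b +212.389ms=2/5b
10) 2548.673ms=24/5b +212.389ms=2/5b
11) 2761.062ms=26/5b +212.389ms=2/5b
12) 2973.451ms=28/5b +212.389ms=2/5b
13) 3185.841ms=6b +151.707ms=2/7b
14) 3337.547ms=44/7b +151.707ms=2/7b
15) 3489.254ms=46/7b +303.413ms=4/7b
16) 3792.668ms=50/7b +151.707ms=2/7b
17) 3944.374ms=52/7b +151.707ms=2/7b
18) 4096.081ms=54/7b +151.707ms=2/7b
Σ=8b of 8 (113bpm 4/4) — PASS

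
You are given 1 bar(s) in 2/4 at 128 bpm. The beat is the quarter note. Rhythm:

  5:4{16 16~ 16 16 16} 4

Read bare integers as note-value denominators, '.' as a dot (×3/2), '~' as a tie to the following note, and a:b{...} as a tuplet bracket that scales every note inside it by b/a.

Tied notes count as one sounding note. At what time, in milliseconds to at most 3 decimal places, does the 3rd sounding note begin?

note 3 onset = 3/5b = 281.25ms

1. 0.0ms @ 0 + 93.75ms (1/5)
2. 93.75ms @ 1/5 + 187.5ms (2/5)
3. 281.25ms @ 3/5 + 93.75ms (1/5)
4. 375.0ms @ 4/5 + 93.75ms (1/5)
5. 468.75ms @ 1 + 468.75ms (1)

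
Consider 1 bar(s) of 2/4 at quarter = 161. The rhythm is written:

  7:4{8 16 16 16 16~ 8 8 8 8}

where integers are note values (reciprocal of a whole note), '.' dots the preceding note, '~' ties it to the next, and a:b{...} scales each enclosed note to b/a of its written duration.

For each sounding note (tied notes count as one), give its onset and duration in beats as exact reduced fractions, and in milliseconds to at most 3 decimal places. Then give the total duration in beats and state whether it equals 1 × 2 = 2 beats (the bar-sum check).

1) 0.0ms=0b +106.477ms=2/7b
2) 106.477ms=2/7b +53.239ms=1/7b
3) 159.716ms=3/7b +53.239ms=1/7b
4) 212.955ms=4/7b +53.239ms=1/7b
5) 266.193ms=5/7b +159.716ms=3/7b
6) 425.909ms=8/7b +106.477ms=2/7b
7) 532.387ms=10/7b +106.477ms=2/7b
8) 638.864ms=12/7b +106.477ms=2/7b
Σ=2b of 2 (161bpm 2/4) — PASS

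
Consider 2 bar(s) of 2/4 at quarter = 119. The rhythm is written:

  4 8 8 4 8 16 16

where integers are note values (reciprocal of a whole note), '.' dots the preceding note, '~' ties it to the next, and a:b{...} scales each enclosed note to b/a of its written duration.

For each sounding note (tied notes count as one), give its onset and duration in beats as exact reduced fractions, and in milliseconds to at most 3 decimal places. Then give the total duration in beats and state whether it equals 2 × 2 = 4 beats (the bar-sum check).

1) 0.0ms=0b +504.202ms=1b
2) 504.202ms=1b +252.101ms=1/2b
3) 756.303ms=3/2b +252.101ms=1/2b
4) 1008.403ms=2b +504.202ms=1b
5) 1512.605ms=3b +252.101ms=1/2b
6) 1764.706ms=7/2b +126.05ms=1/4b
7) 1890.756ms=15/4b +126.05ms=1/4b
Σ=4b of 4 (119bpm 2/4) — PASS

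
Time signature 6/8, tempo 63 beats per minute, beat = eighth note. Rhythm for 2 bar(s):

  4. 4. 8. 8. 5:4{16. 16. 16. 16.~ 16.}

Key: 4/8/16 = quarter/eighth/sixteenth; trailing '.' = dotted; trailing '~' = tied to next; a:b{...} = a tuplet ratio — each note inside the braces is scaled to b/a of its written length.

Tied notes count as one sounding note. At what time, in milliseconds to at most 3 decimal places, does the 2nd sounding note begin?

1. 0.0ms @ 0 + 2857.143ms (3)
2. 2857.143ms @ 3 + 2857.143ms (3)
3. 5714.286ms @ 6 + 1428.571ms (3/2)
4. 7142.857ms @ 15/2 + 1428.571ms (3/2)
5. 8571.429ms @ 9 + 571.429ms (3/5)
6. 9142.857ms @ 48/5 + 571.429ms (3/5)
7. 9714.286ms @ 51/5 + 571.429ms (3/5)
8. 10285.714ms @ 54/5 + 1142.857ms (6/5)

note 2 onset = 3b = 2857.143ms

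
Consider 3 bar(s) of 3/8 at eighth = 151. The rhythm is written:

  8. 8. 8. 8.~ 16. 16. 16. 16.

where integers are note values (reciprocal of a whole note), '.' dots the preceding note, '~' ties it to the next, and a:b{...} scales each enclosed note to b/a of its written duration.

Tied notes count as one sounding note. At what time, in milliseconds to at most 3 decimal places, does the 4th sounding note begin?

note 4 onset = 9/2b = 1788.079ms

1. 0.0ms @ 0 + 596.026ms (3/2)
2. 596.026ms @ 3/2 + 596.026ms (3/2)
3. 1192.053ms @ 3 + 596.026ms (3/2)
4. 1788.079ms @ 9/2 + 894.04ms (9/4)
5. 2682.119ms @ 27/4 + 298.013ms (3/4)
6. 2980.132ms @ 15/2 + 298.013ms (3/4)
7. 3278.146ms @ 33/4 + 298.013ms (3/4)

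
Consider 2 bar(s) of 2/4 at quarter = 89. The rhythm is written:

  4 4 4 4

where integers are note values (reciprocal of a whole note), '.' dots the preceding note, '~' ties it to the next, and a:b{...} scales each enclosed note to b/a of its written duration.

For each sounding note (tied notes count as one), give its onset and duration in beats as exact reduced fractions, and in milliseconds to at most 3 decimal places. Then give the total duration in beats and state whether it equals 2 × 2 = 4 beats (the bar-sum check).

1) 0.0ms=0b +674.157ms=1b
2) 674.157ms=1b +674.157ms=1b
3) 1348.315ms=2b +674.157ms=1b
4) 2022.472ms=3b +674.157ms=1b
Σ=4b of 4 (89bpm 2/4) — PASS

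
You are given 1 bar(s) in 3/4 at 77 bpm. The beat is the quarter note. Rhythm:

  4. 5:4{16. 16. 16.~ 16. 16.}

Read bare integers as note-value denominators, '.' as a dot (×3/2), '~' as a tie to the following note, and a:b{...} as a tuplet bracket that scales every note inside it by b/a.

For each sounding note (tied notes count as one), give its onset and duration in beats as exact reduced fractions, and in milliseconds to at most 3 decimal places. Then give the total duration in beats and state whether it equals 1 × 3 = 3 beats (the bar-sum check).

1) 0.0ms=0b +1168.831ms=3/2b
2) 1168.831ms=3/2b +233.766ms=3/10b
3) 1402.597ms=9/5b +233.766ms=3/10b
4) 1636.364ms=21/10b +467.532ms=3/5b
5) 2103.896ms=27/10b +233.766ms=3/10b
Σ=3b of 3 (77bpm 3/4) — PASS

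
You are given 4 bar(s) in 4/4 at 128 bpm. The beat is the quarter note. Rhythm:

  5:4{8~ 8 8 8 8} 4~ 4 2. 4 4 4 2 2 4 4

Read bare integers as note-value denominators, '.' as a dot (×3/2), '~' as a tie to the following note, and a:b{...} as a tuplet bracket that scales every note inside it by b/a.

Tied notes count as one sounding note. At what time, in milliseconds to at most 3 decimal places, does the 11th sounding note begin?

note 11 onset = 12b = 5625.0ms

1. 0.0ms @ 0 + 375.0ms (4/5)
2. 375.0ms @ 4/5 + 187.5ms (2/5)
3. 562.5ms @ 6/5 + 187.5ms (2/5)
4. 750.0ms @ 8/5 + 187.5ms (2/5)
5. 937.5ms @ 2 + 937.5ms (2)
6. 1875.0ms @ 4 + 1406.25ms (3)
7. 3281.25ms @ 7 + 468.75ms (1)
8. 3750.0ms @ 8 + 468.75ms (1)
9. 4218.75ms @ 9 + 468.75ms (1)
10. 4687.5ms @ 10 + 937.5ms (2)
11. 5625.0ms @ 12 + 937.5ms (2)
12. 6562.5ms @ 14 + 468.75ms (1)
13. 7031.25ms @ 15 + 468.75ms (1)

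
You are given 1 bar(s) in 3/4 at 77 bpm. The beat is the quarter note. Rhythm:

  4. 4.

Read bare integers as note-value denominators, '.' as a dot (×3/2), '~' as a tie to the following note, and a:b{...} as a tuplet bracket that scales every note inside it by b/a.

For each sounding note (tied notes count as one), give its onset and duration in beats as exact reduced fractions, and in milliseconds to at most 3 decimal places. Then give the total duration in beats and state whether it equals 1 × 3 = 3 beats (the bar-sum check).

1) 0.0ms=0b +1168.831ms=3/2b
2) 1168.831ms=3/2b +1168.831ms=3/2b
Σ=3b of 3 (77bpm 3/4) — PASS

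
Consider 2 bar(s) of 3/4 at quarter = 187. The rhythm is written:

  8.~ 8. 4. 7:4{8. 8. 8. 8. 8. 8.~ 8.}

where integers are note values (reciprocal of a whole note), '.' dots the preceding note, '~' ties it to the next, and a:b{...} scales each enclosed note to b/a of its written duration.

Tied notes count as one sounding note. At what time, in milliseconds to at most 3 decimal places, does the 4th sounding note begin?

note 4 onset = 24/7b = 1100.076ms

1. 0.0ms @ 0 + 481.283ms (3/2)
2. 481.283ms @ 3/2 + 481.283ms (3/2)
3. 962.567ms @ 3 + 137.51ms (3/7)
4. 1100.076ms @ 24/7 + 137.51ms (3/7)
5. 1237.586ms @ 27/7 + 137.51ms (3/7)
6. 1375.095ms @ 30/7 + 137.51ms (3/7)
7. 1512.605ms @ 33/7 + 137.51ms (3/7)
8. 1650.115ms @ 36/7 + 275.019ms (6/7)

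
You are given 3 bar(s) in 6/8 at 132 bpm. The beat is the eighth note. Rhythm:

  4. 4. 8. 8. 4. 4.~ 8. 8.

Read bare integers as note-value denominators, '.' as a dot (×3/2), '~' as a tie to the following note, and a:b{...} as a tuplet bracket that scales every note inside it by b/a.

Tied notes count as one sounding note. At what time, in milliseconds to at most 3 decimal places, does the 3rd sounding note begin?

1. 0.0ms @ 0 + 1363.636ms (3)
2. 1363.636ms @ 3 + 1363.636ms (3)
3. 2727.273ms @ 6 + 681.818ms (3/2)
4. 3409.091ms @ 15/2 + 681.818ms (3/2)
5. 4090.909ms @ 9 + 1363.636ms (3)
6. 5454.545ms @ 12 + 2045.455ms (9/2)
7. 7500.0ms @ 33/2 + 681.818ms (3/2)

note 3 onset = 6b = 2727.273ms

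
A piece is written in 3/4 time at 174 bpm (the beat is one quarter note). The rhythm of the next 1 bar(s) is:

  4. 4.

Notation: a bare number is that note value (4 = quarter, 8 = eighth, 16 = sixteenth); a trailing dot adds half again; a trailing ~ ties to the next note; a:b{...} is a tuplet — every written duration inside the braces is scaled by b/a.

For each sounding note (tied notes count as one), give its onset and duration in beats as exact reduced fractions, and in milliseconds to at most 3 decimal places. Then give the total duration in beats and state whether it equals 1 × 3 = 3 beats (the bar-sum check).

1) 0.0ms=0b +517.241ms=3/2b
2) 517.241ms=3/2b +517.241ms=3/2b
Σ=3b of 3 (174bpm 3/4) — PASS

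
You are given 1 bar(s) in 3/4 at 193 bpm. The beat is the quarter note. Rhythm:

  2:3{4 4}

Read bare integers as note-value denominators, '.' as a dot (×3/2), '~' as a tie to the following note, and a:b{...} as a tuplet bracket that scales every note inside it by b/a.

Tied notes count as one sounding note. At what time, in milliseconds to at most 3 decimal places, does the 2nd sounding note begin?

1. 0.0ms @ 0 + 466.321ms (3/2)
2. 466.321ms @ 3/2 + 466.321ms (3/2)

note 2 onset = 3/2b = 466.321ms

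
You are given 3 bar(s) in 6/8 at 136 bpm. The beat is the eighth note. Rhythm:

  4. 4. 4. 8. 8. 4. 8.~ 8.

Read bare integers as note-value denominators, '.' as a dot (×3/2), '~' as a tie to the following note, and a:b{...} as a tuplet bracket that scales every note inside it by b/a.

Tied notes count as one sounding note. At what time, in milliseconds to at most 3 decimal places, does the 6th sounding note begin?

note 6 onset = 12b = 5294.118ms

1. 0.0ms @ 0 + 1323.529ms (3)
2. 1323.529ms @ 3 + 1323.529ms (3)
3. 2647.059ms @ 6 + 1323.529ms (3)
4. 3970.588ms @ 9 + 661.765ms (3/2)
5. 4632.353ms @ 21/2 + 661.765ms (3/2)
6. 5294.118ms @ 12 + 1323.529ms (3)
7. 6617.647ms @ 15 + 1323.529ms (3)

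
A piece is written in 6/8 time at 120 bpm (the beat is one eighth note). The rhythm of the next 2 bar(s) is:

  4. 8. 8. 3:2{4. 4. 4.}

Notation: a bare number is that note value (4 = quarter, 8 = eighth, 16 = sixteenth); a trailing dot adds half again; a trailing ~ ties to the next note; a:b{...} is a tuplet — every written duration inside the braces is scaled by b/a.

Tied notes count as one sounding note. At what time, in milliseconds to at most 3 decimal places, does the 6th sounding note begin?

note 6 onset = 10b = 5000.0ms

1. 0.0ms @ 0 + 1500.0ms (3)
2. 1500.0ms @ 3 + 750.0ms (3/2)
3. 2250.0ms @ 9/2 + 750.0ms (3/2)
4. 3000.0ms @ 6 + 1000.0ms (2)
5. 4000.0ms @ 8 + 1000.0ms (2)
6. 5000.0ms @ 10 + 1000.0ms (2)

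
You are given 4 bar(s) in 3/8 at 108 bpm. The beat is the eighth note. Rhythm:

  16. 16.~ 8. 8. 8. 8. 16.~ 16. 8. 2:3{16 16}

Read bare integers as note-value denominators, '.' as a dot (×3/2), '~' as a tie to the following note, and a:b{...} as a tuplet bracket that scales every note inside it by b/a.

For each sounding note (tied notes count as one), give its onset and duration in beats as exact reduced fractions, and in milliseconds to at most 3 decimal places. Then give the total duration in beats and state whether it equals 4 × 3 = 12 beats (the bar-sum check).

1) 0.0ms=0b +416.667ms=3/4b
2) 416.667ms=3/4b +1250.0ms=9/4b
3) 1666.667ms=3b +833.333ms=3/2b
4) 2500.0ms=9/2b +833.333ms=3/2b
5) 3333.333ms=6b +833.333ms=3/2b
6) 4166.667ms=15/2b +833.333ms=3/2b
7) 5000.0ms=9b +833.333ms=3/2b
8) 5833.333ms=21/2b +416.667ms=3/4b
9) 6250.0ms=45/4b +416.667ms=3/4b
Σ=12b of 12 (108bpm 3/8) — PASS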